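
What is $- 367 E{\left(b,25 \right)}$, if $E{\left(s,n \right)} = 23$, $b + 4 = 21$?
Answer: $-8441$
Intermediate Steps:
$b = 17$ ($b = -4 + 21 = 17$)
$- 367 E{\left(b,25 \right)} = \left(-367\right) 23 = -8441$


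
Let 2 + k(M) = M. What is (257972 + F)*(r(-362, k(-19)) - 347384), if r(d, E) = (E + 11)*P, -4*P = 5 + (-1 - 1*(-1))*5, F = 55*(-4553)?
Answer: -5250172851/2 ≈ -2.6251e+9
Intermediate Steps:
k(M) = -2 + M
F = -250415
P = -5/4 (P = -(5 + (-1 - 1*(-1))*5)/4 = -(5 + (-1 + 1)*5)/4 = -(5 + 0*5)/4 = -(5 + 0)/4 = -¼*5 = -5/4 ≈ -1.2500)
r(d, E) = -55/4 - 5*E/4 (r(d, E) = (E + 11)*(-5/4) = (11 + E)*(-5/4) = -55/4 - 5*E/4)
(257972 + F)*(r(-362, k(-19)) - 347384) = (257972 - 250415)*((-55/4 - 5*(-2 - 19)/4) - 347384) = 7557*((-55/4 - 5/4*(-21)) - 347384) = 7557*((-55/4 + 105/4) - 347384) = 7557*(25/2 - 347384) = 7557*(-694743/2) = -5250172851/2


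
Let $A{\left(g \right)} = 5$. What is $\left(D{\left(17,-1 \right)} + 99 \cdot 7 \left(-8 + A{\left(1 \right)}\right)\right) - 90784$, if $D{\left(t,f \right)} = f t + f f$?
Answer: $-92879$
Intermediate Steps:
$D{\left(t,f \right)} = f^{2} + f t$ ($D{\left(t,f \right)} = f t + f^{2} = f^{2} + f t$)
$\left(D{\left(17,-1 \right)} + 99 \cdot 7 \left(-8 + A{\left(1 \right)}\right)\right) - 90784 = \left(- (-1 + 17) + 99 \cdot 7 \left(-8 + 5\right)\right) - 90784 = \left(\left(-1\right) 16 + 99 \cdot 7 \left(-3\right)\right) - 90784 = \left(-16 + 99 \left(-21\right)\right) - 90784 = \left(-16 - 2079\right) - 90784 = -2095 - 90784 = -92879$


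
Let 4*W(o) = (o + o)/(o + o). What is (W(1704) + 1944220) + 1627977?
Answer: 14288789/4 ≈ 3.5722e+6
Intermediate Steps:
W(o) = ¼ (W(o) = ((o + o)/(o + o))/4 = ((2*o)/((2*o)))/4 = ((2*o)*(1/(2*o)))/4 = (¼)*1 = ¼)
(W(1704) + 1944220) + 1627977 = (¼ + 1944220) + 1627977 = 7776881/4 + 1627977 = 14288789/4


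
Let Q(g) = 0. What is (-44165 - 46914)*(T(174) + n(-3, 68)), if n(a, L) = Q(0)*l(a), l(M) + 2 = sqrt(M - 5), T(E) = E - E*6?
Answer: 79238730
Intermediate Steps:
T(E) = -5*E (T(E) = E - 6*E = -5*E)
l(M) = -2 + sqrt(-5 + M) (l(M) = -2 + sqrt(M - 5) = -2 + sqrt(-5 + M))
n(a, L) = 0 (n(a, L) = 0*(-2 + sqrt(-5 + a)) = 0)
(-44165 - 46914)*(T(174) + n(-3, 68)) = (-44165 - 46914)*(-5*174 + 0) = -91079*(-870 + 0) = -91079*(-870) = 79238730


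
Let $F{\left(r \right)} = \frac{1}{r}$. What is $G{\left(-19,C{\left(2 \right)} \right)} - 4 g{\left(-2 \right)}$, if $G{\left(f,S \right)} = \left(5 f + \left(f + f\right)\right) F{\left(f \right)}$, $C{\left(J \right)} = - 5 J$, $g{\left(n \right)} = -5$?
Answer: $27$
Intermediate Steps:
$G{\left(f,S \right)} = 7$ ($G{\left(f,S \right)} = \frac{5 f + \left(f + f\right)}{f} = \frac{5 f + 2 f}{f} = \frac{7 f}{f} = 7$)
$G{\left(-19,C{\left(2 \right)} \right)} - 4 g{\left(-2 \right)} = 7 - 4 \left(-5\right) = 7 - -20 = 7 + 20 = 27$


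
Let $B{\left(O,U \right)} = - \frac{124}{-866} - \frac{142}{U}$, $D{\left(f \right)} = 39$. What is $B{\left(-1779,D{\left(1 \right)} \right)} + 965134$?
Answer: $\frac{16298158790}{16887} \approx 9.6513 \cdot 10^{5}$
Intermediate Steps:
$B{\left(O,U \right)} = \frac{62}{433} - \frac{142}{U}$ ($B{\left(O,U \right)} = \left(-124\right) \left(- \frac{1}{866}\right) - \frac{142}{U} = \frac{62}{433} - \frac{142}{U}$)
$B{\left(-1779,D{\left(1 \right)} \right)} + 965134 = \left(\frac{62}{433} - \frac{142}{39}\right) + 965134 = - \frac{59068}{16887} + 965134 = \frac{16298158790}{16887}$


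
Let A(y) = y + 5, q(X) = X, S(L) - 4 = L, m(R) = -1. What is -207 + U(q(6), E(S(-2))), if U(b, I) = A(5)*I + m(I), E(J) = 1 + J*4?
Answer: -118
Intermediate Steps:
S(L) = 4 + L
E(J) = 1 + 4*J
A(y) = 5 + y
U(b, I) = -1 + 10*I (U(b, I) = (5 + 5)*I - 1 = 10*I - 1 = -1 + 10*I)
-207 + U(q(6), E(S(-2))) = -207 + (-1 + 10*(1 + 4*(4 - 2))) = -207 + (-1 + 10*(1 + 4*2)) = -207 + (-1 + 10*(1 + 8)) = -207 + (-1 + 10*9) = -207 + (-1 + 90) = -207 + 89 = -118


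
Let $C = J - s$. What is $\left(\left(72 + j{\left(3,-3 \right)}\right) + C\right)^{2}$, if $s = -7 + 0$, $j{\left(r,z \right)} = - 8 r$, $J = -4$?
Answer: $2601$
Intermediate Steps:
$s = -7$
$C = 3$ ($C = -4 - -7 = -4 + 7 = 3$)
$\left(\left(72 + j{\left(3,-3 \right)}\right) + C\right)^{2} = \left(\left(72 - 24\right) + 3\right)^{2} = \left(48 + 3\right)^{2} = 51^{2} = 2601$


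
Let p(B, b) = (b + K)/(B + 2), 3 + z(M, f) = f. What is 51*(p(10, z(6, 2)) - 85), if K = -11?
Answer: -4386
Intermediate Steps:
z(M, f) = -3 + f
p(B, b) = (-11 + b)/(2 + B) (p(B, b) = (b - 11)/(B + 2) = (-11 + b)/(2 + B))
51*(p(10, z(6, 2)) - 85) = 51*((-11 + (-3 + 2))/(2 + 10) - 85) = 51*((-11 - 1)/12 - 85) = 51*((1/12)*(-12) - 85) = 51*(-1 - 85) = 51*(-86) = -4386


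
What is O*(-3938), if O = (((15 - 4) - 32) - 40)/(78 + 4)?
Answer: 120109/41 ≈ 2929.5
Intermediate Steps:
O = -61/82 (O = ((11 - 32) - 40)/82 = (-21 - 40)*(1/82) = -61*1/82 = -61/82 ≈ -0.74390)
O*(-3938) = -61/82*(-3938) = 120109/41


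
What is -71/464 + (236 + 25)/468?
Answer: 2441/6032 ≈ 0.40468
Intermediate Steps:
-71/464 + (236 + 25)/468 = -71*1/464 + 261*(1/468) = -71/464 + 29/52 = 2441/6032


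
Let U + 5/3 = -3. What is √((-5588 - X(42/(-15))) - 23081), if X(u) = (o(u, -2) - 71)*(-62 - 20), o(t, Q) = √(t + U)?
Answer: √(-7760475 + 4920*I*√105)/15 ≈ 0.60324 + 185.72*I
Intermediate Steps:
U = -14/3 (U = -5/3 - 3 = -14/3 ≈ -4.6667)
o(t, Q) = √(-14/3 + t) (o(t, Q) = √(t - 14/3) = √(-14/3 + t))
X(u) = 5822 - 82*√(-42 + 9*u)/3 (X(u) = (√(-42 + 9*u)/3 - 71)*(-62 - 20) = (-71 + √(-42 + 9*u)/3)*(-82) = 5822 - 82*√(-42 + 9*u)/3)
√((-5588 - X(42/(-15))) - 23081) = √((-5588 - (5822 - 82*√(-42 + 9*(42/(-15)))/3)) - 23081) = √((-5588 - (5822 - 82*√(-42 + 9*(42*(-1/15)))/3)) - 23081) = √((-5588 - (5822 - 82*√(-42 + 9*(-14/5))/3)) - 23081) = √((-5588 - (5822 - 82*√(-42 - 126/5)/3)) - 23081) = √((-5588 - (5822 - 328*I*√105/15)) - 23081) = √((-5588 + (-5822 + 328*I*√105/15)) - 23081) = √((-11410 + 328*I*√105/15) - 23081) = √(-34491 + 328*I*√105/15)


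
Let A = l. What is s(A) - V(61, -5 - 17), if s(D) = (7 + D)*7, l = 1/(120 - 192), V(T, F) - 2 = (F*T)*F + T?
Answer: -2126743/72 ≈ -29538.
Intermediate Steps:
V(T, F) = 2 + T + T*F**2 (V(T, F) = 2 + ((F*T)*F + T) = 2 + (T*F**2 + T) = 2 + (T + T*F**2) = 2 + T + T*F**2)
l = -1/72 (l = 1/(-72) = -1/72 ≈ -0.013889)
A = -1/72 ≈ -0.013889
s(D) = 49 + 7*D
s(A) - V(61, -5 - 17) = (49 + 7*(-1/72)) - (2 + 61 + 61*(-5 - 17)**2) = (49 - 7/72) - (2 + 61 + 61*(-22)**2) = 3521/72 - (2 + 61 + 61*484) = 3521/72 - (2 + 61 + 29524) = 3521/72 - 1*29587 = 3521/72 - 29587 = -2126743/72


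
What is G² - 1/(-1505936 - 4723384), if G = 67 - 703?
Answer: 2519735022721/6229320 ≈ 4.0450e+5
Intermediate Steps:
G = -636
G² - 1/(-1505936 - 4723384) = (-636)² - 1/(-1505936 - 4723384) = 404496 - 1/(-6229320) = 404496 - 1*(-1/6229320) = 404496 + 1/6229320 = 2519735022721/6229320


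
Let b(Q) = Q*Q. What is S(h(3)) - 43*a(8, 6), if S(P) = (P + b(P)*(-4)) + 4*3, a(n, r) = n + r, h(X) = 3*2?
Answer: -728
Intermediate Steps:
h(X) = 6
b(Q) = Q²
S(P) = 12 + P - 4*P² (S(P) = (P + P²*(-4)) + 4*3 = (P - 4*P²) + 12 = 12 + P - 4*P²)
S(h(3)) - 43*a(8, 6) = (12 + 6 - 4*6²) - 43*(8 + 6) = (12 + 6 - 4*36) - 43*14 = (12 + 6 - 144) - 602 = -126 - 602 = -728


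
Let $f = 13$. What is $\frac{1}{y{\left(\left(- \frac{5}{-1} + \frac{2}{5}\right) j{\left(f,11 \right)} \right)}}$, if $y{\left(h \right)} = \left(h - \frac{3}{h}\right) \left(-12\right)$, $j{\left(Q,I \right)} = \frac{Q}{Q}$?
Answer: $- \frac{15}{872} \approx -0.017202$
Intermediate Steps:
$j{\left(Q,I \right)} = 1$
$y{\left(h \right)} = - 12 h + \frac{36}{h}$
$\frac{1}{y{\left(\left(- \frac{5}{-1} + \frac{2}{5}\right) j{\left(f,11 \right)} \right)}} = \frac{1}{- 12 \left(- \frac{5}{-1} + \frac{2}{5}\right) 1 + \frac{36}{\left(- \frac{5}{-1} + \frac{2}{5}\right) 1}} = \frac{1}{- 12 \left(\left(-5\right) \left(-1\right) + 2 \cdot \frac{1}{5}\right) 1 + \frac{36}{\left(\left(-5\right) \left(-1\right) + 2 \cdot \frac{1}{5}\right) 1}} = \frac{1}{- 12 \left(5 + \frac{2}{5}\right) 1 + \frac{36}{\left(5 + \frac{2}{5}\right) 1}} = \frac{1}{- 12 \cdot \frac{27}{5} \cdot 1 + \frac{36}{\frac{27}{5} \cdot 1}} = \frac{1}{\left(-12\right) \frac{27}{5} + \frac{36}{\frac{27}{5}}} = \frac{1}{- \frac{324}{5} + 36 \cdot \frac{5}{27}} = \frac{1}{- \frac{324}{5} + \frac{20}{3}} = \frac{1}{- \frac{872}{15}} = - \frac{15}{872}$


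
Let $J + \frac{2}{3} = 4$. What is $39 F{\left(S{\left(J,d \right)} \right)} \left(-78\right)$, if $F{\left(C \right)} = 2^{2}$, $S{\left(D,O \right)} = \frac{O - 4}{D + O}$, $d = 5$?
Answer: $-12168$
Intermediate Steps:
$J = \frac{10}{3}$ ($J = - \frac{2}{3} + 4 = \frac{10}{3} \approx 3.3333$)
$S{\left(D,O \right)} = \frac{-4 + O}{D + O}$
$F{\left(C \right)} = 4$
$39 F{\left(S{\left(J,d \right)} \right)} \left(-78\right) = 39 \cdot 4 \left(-78\right) = 156 \left(-78\right) = -12168$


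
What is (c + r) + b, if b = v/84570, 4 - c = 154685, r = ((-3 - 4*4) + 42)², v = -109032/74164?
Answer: -40285373814583/261335395 ≈ -1.5415e+5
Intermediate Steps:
v = -27258/18541 (v = -109032*1/74164 = -27258/18541 ≈ -1.4701)
r = 529 (r = ((-3 - 16) + 42)² = (-19 + 42)² = 23² = 529)
c = -154681 (c = 4 - 1*154685 = 4 - 154685 = -154681)
b = -4543/261335395 (b = -27258/18541/84570 = -27258/18541*1/84570 = -4543/261335395 ≈ -1.7384e-5)
(c + r) + b = (-154681 + 529) - 4543/261335395 = -154152 - 4543/261335395 = -40285373814583/261335395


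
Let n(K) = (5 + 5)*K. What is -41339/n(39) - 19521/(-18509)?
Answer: -757530361/7218510 ≈ -104.94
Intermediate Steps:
n(K) = 10*K
-41339/n(39) - 19521/(-18509) = -41339/(10*39) - 19521/(-18509) = -41339/390 - 19521*(-1/18509) = -41339*1/390 + 19521/18509 = -41339/390 + 19521/18509 = -757530361/7218510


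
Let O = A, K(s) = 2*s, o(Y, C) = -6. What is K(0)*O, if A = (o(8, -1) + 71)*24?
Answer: 0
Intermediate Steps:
A = 1560 (A = (-6 + 71)*24 = 65*24 = 1560)
O = 1560
K(0)*O = (2*0)*1560 = 0*1560 = 0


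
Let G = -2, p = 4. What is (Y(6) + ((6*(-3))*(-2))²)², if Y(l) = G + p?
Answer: 1684804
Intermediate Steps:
Y(l) = 2 (Y(l) = -2 + 4 = 2)
(Y(6) + ((6*(-3))*(-2))²)² = (2 + ((6*(-3))*(-2))²)² = (2 + (-18*(-2))²)² = (2 + 36²)² = (2 + 1296)² = 1298² = 1684804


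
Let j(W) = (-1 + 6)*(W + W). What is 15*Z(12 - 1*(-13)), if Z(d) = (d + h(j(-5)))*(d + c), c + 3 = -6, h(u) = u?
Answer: -6000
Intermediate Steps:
j(W) = 10*W (j(W) = 5*(2*W) = 10*W)
c = -9 (c = -3 - 6 = -9)
Z(d) = (-50 + d)*(-9 + d) (Z(d) = (d + 10*(-5))*(d - 9) = (d - 50)*(-9 + d) = (-50 + d)*(-9 + d))
15*Z(12 - 1*(-13)) = 15*(450 + (12 - 1*(-13))**2 - 59*(12 - 1*(-13))) = 15*(450 + (12 + 13)**2 - 59*(12 + 13)) = 15*(450 + 25**2 - 59*25) = 15*(450 + 625 - 1475) = 15*(-400) = -6000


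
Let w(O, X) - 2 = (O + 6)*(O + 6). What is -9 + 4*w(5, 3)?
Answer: 483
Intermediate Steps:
w(O, X) = 2 + (6 + O)² (w(O, X) = 2 + (O + 6)*(O + 6) = 2 + (6 + O)*(6 + O) = 2 + (6 + O)²)
-9 + 4*w(5, 3) = -9 + 4*(2 + (6 + 5)²) = -9 + 4*(2 + 11²) = -9 + 4*(2 + 121) = -9 + 4*123 = -9 + 492 = 483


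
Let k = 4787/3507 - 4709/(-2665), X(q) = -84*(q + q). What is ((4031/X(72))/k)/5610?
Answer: -358803341/18917556362496 ≈ -1.8967e-5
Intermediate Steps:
X(q) = -168*q
k = 29271818/9346155 (k = 4787*(1/3507) - 4709*(-1/2665) = 4787/3507 + 4709/2665 = 29271818/9346155 ≈ 3.1320)
((4031/X(72))/k)/5610 = ((4031/((-168*72)))/(29271818/9346155))/5610 = ((4031/(-12096))*(9346155/29271818))*(1/5610) = ((4031*(-1/12096))*(9346155/29271818))*(1/5610) = -4031/12096*9346155/29271818*(1/5610) = -1794016705/16860567168*1/5610 = -358803341/18917556362496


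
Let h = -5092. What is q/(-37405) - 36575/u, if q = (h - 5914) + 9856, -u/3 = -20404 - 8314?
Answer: -253802155/644518074 ≈ -0.39379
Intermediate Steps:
u = 86154 (u = -3*(-20404 - 8314) = -3*(-28718) = 86154)
q = -1150 (q = (-5092 - 5914) + 9856 = -11006 + 9856 = -1150)
q/(-37405) - 36575/u = -1150/(-37405) - 36575/86154 = -1150*(-1/37405) - 36575*1/86154 = 230/7481 - 36575/86154 = -253802155/644518074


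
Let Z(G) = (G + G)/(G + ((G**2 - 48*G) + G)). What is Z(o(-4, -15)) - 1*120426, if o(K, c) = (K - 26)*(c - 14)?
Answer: -49615511/412 ≈ -1.2043e+5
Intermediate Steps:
o(K, c) = (-26 + K)*(-14 + c)
Z(G) = 2*G/(G**2 - 46*G) (Z(G) = (2*G)/(G + (G**2 - 47*G)) = (2*G)/(G**2 - 46*G) = 2*G/(G**2 - 46*G))
Z(o(-4, -15)) - 1*120426 = 2/(-46 + (364 - 26*(-15) - 14*(-4) - 4*(-15))) - 1*120426 = 2/(-46 + (364 + 390 + 56 + 60)) - 120426 = 2/(-46 + 870) - 120426 = 2/824 - 120426 = 2*(1/824) - 120426 = 1/412 - 120426 = -49615511/412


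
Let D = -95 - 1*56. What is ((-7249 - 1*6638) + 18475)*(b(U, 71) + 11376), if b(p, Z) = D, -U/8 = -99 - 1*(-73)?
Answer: 51500300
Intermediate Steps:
U = 208 (U = -8*(-99 - 1*(-73)) = -8*(-99 + 73) = -8*(-26) = 208)
D = -151 (D = -95 - 56 = -151)
b(p, Z) = -151
((-7249 - 1*6638) + 18475)*(b(U, 71) + 11376) = ((-7249 - 1*6638) + 18475)*(-151 + 11376) = ((-7249 - 6638) + 18475)*11225 = (-13887 + 18475)*11225 = 4588*11225 = 51500300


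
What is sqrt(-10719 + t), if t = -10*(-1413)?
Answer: 3*sqrt(379) ≈ 58.404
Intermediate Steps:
t = 14130
sqrt(-10719 + t) = sqrt(-10719 + 14130) = sqrt(3411) = 3*sqrt(379)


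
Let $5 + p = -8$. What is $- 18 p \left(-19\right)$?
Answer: $-4446$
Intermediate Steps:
$p = -13$ ($p = -5 - 8 = -13$)
$- 18 p \left(-19\right) = \left(-18\right) \left(-13\right) \left(-19\right) = 234 \left(-19\right) = -4446$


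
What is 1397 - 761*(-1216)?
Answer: 926773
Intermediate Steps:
1397 - 761*(-1216) = 1397 + 925376 = 926773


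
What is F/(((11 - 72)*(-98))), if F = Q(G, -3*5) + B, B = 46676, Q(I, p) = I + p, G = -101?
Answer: 23280/2989 ≈ 7.7886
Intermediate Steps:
F = 46560 (F = (-101 - 3*5) + 46676 = (-101 - 15) + 46676 = -116 + 46676 = 46560)
F/(((11 - 72)*(-98))) = 46560/(((11 - 72)*(-98))) = 46560/((-61*(-98))) = 46560/5978 = 46560*(1/5978) = 23280/2989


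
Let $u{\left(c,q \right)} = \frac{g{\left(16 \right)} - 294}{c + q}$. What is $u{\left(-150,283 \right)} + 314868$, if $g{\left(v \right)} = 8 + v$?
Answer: $\frac{41877174}{133} \approx 3.1487 \cdot 10^{5}$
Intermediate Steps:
$u{\left(c,q \right)} = - \frac{270}{c + q}$ ($u{\left(c,q \right)} = \frac{\left(8 + 16\right) - 294}{c + q} = \frac{24 - 294}{c + q} = - \frac{270}{c + q}$)
$u{\left(-150,283 \right)} + 314868 = - \frac{270}{-150 + 283} + 314868 = - \frac{270}{133} + 314868 = \frac{41877174}{133}$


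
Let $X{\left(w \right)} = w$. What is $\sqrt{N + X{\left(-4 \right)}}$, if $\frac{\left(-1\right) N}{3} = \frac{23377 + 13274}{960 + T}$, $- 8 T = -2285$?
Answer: $\frac{2 i \sqrt{2290664515}}{9965} \approx 9.6058 i$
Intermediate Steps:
$T = \frac{2285}{8}$ ($T = \left(- \frac{1}{8}\right) \left(-2285\right) = \frac{2285}{8} \approx 285.63$)
$N = - \frac{879624}{9965}$ ($N = - 3 \frac{23377 + 13274}{960 + \frac{2285}{8}} = - 3 \frac{36651}{\frac{9965}{8}} = - 3 \cdot 36651 \cdot \frac{8}{9965} = \left(-3\right) \frac{293208}{9965} = - \frac{879624}{9965} \approx -88.271$)
$\sqrt{N + X{\left(-4 \right)}} = \sqrt{- \frac{879624}{9965} - 4} = \sqrt{- \frac{919484}{9965}} = \frac{2 i \sqrt{2290664515}}{9965}$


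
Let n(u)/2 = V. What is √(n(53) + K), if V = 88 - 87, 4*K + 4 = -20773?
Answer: I*√20769/2 ≈ 72.057*I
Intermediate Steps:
K = -20777/4 (K = -1 + (¼)*(-20773) = -1 - 20773/4 = -20777/4 ≈ -5194.3)
V = 1
n(u) = 2 (n(u) = 2*1 = 2)
√(n(53) + K) = √(2 - 20777/4) = √(-20769/4) = I*√20769/2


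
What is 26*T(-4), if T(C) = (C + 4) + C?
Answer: -104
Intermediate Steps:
T(C) = 4 + 2*C (T(C) = (4 + C) + C = 4 + 2*C)
26*T(-4) = 26*(4 + 2*(-4)) = 26*(4 - 8) = 26*(-4) = -104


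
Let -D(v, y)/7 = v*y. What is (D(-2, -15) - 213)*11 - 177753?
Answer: -182406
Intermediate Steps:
D(v, y) = -7*v*y
(D(-2, -15) - 213)*11 - 177753 = (-7*(-2)*(-15) - 213)*11 - 177753 = (-210 - 213)*11 - 177753 = -423*11 - 177753 = -4653 - 177753 = -182406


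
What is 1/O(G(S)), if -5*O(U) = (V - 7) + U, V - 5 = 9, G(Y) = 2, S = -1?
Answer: -5/9 ≈ -0.55556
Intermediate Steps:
V = 14 (V = 5 + 9 = 14)
O(U) = -7/5 - U/5 (O(U) = -((14 - 7) + U)/5 = -(7 + U)/5 = -7/5 - U/5)
1/O(G(S)) = 1/(-7/5 - 1/5*2) = 1/(-7/5 - 2/5) = 1/(-9/5) = -5/9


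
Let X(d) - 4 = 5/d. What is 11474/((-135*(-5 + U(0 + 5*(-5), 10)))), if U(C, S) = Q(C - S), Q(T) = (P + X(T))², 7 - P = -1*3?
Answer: -281113/618570 ≈ -0.45446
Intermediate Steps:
P = 10 (P = 7 - (-1)*3 = 7 - 1*(-3) = 7 + 3 = 10)
X(d) = 4 + 5/d
Q(T) = (14 + 5/T)² (Q(T) = (10 + (4 + 5/T))² = (14 + 5/T)²)
U(C, S) = (5 - 14*S + 14*C)²/(C - S)² (U(C, S) = (5 + 14*(C - S))²/(C - S)² = (5 + (-14*S + 14*C))²/(C - S)² = (5 - 14*S + 14*C)²/(C - S)²)
11474/((-135*(-5 + U(0 + 5*(-5), 10)))) = 11474/((-135*(-5 + (5 - 14*10 + 14*(0 + 5*(-5)))²/((0 + 5*(-5)) - 1*10)²))) = 11474/((-135*(-5 + (5 - 140 + 14*(0 - 25))²/((0 - 25) - 10)²))) = 11474/((-135*(-5 + (5 - 140 + 14*(-25))²/(-25 - 10)²))) = 11474/((-135*(-5 + (5 - 140 - 350)²/(-35)²))) = 11474/((-135*(-5 + (1/1225)*(-485)²))) = 11474/((-135*(-5 + (1/1225)*235225))) = 11474/((-135*(-5 + 9409/49))) = 11474/((-135*9164/49)) = 11474/(-1237140/49) = 11474*(-49/1237140) = -281113/618570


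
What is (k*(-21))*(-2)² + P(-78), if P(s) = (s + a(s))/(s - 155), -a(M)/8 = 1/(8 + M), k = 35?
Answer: -23972974/8155 ≈ -2939.7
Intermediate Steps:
a(M) = -8/(8 + M)
P(s) = (s - 8/(8 + s))/(-155 + s) (P(s) = (s - 8/(8 + s))/(s - 155) = (s - 8/(8 + s))/(-155 + s))
(k*(-21))*(-2)² + P(-78) = (35*(-21))*(-2)² + (-8 - 78*(8 - 78))/((-155 - 78)*(8 - 78)) = -735*4 + (-8 - 78*(-70))/(-233*(-70)) = -2940 - 1/233*(-1/70)*(-8 + 5460) = -2940 - 1/233*(-1/70)*5452 = -2940 + 2726/8155 = -23972974/8155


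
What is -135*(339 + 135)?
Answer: -63990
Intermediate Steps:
-135*(339 + 135) = -135*474 = -63990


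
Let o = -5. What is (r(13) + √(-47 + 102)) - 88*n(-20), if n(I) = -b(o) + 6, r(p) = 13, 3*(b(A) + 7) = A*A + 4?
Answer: -841/3 + √55 ≈ -272.92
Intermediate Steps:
b(A) = -17/3 + A²/3 (b(A) = -7 + (A*A + 4)/3 = -7 + (A² + 4)/3 = -7 + (4 + A²)/3 = -7 + (4/3 + A²/3) = -17/3 + A²/3)
n(I) = 10/3 (n(I) = -(-17/3 + (⅓)*(-5)²) + 6 = -(-17/3 + (⅓)*25) + 6 = -(-17/3 + 25/3) + 6 = -1*8/3 + 6 = -8/3 + 6 = 10/3)
(r(13) + √(-47 + 102)) - 88*n(-20) = (13 + √(-47 + 102)) - 88*10/3 = (13 + √55) - 880/3 = -841/3 + √55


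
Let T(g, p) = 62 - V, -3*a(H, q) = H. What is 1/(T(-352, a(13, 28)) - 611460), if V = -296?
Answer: -1/611102 ≈ -1.6364e-6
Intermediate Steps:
a(H, q) = -H/3
T(g, p) = 358 (T(g, p) = 62 - 1*(-296) = 62 + 296 = 358)
1/(T(-352, a(13, 28)) - 611460) = 1/(358 - 611460) = 1/(-611102) = -1/611102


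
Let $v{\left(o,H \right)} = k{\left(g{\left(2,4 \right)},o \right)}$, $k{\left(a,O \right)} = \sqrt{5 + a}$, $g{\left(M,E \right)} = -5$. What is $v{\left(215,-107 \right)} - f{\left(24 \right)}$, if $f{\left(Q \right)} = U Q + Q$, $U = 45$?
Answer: $-1104$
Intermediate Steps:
$v{\left(o,H \right)} = 0$ ($v{\left(o,H \right)} = \sqrt{5 - 5} = \sqrt{0} = 0$)
$f{\left(Q \right)} = 46 Q$ ($f{\left(Q \right)} = 45 Q + Q = 46 Q$)
$v{\left(215,-107 \right)} - f{\left(24 \right)} = 0 - 46 \cdot 24 = 0 - 1104 = -1104$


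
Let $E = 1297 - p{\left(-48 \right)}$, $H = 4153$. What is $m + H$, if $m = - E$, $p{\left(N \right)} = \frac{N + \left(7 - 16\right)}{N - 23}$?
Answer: $\frac{202833}{71} \approx 2856.8$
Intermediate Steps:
$p{\left(N \right)} = \frac{-9 + N}{-23 + N}$ ($p{\left(N \right)} = \frac{N - 9}{-23 + N} = \frac{-9 + N}{-23 + N}$)
$E = \frac{92030}{71}$ ($E = 1297 - \frac{-9 - 48}{-23 - 48} = 1297 - \frac{1}{-71} \left(-57\right) = 1297 - \left(- \frac{1}{71}\right) \left(-57\right) = 1297 - \frac{57}{71} = \frac{92030}{71} \approx 1296.2$)
$m = - \frac{92030}{71}$ ($m = \left(-1\right) \frac{92030}{71} = - \frac{92030}{71} \approx -1296.2$)
$m + H = - \frac{92030}{71} + 4153 = \frac{202833}{71}$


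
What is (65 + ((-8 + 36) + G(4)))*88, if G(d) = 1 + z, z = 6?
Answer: 8800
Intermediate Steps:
G(d) = 7 (G(d) = 1 + 6 = 7)
(65 + ((-8 + 36) + G(4)))*88 = (65 + ((-8 + 36) + 7))*88 = (65 + (28 + 7))*88 = (65 + 35)*88 = 100*88 = 8800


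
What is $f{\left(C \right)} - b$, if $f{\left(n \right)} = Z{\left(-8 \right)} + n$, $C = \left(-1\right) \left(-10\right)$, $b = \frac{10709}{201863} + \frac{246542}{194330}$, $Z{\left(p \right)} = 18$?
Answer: $\frac{523268121202}{19614018395} \approx 26.678$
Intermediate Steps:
$b = \frac{25924393858}{19614018395}$ ($b = 10709 \cdot \frac{1}{201863} + 246542 \cdot \frac{1}{194330} = \frac{10709}{201863} + \frac{123271}{97165} = \frac{25924393858}{19614018395} \approx 1.3217$)
$C = 10$
$f{\left(n \right)} = 18 + n$
$f{\left(C \right)} - b = \left(18 + 10\right) - \frac{25924393858}{19614018395} = 28 - \frac{25924393858}{19614018395} = \frac{523268121202}{19614018395}$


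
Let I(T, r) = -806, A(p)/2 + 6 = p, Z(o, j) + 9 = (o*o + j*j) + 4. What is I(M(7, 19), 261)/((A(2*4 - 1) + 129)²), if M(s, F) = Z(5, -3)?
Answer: -806/17161 ≈ -0.046967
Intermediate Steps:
Z(o, j) = -5 + j² + o² (Z(o, j) = -9 + ((o*o + j*j) + 4) = -9 + ((o² + j²) + 4) = -9 + ((j² + o²) + 4) = -9 + (4 + j² + o²) = -5 + j² + o²)
M(s, F) = 29 (M(s, F) = -5 + (-3)² + 5² = -5 + 9 + 25 = 29)
A(p) = -12 + 2*p
I(M(7, 19), 261)/((A(2*4 - 1) + 129)²) = -806/((-12 + 2*(2*4 - 1)) + 129)² = -806/((-12 + 2*(8 - 1)) + 129)² = -806/((-12 + 2*7) + 129)² = -806/((-12 + 14) + 129)² = -806/(2 + 129)² = -806/(131²) = -806/17161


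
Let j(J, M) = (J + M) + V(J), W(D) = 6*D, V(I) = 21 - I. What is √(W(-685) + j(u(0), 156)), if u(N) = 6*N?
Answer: 3*I*√437 ≈ 62.714*I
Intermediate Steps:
j(J, M) = 21 + M (j(J, M) = (J + M) + (21 - J) = 21 + M)
√(W(-685) + j(u(0), 156)) = √(6*(-685) + (21 + 156)) = √(-4110 + 177) = √(-3933) = 3*I*√437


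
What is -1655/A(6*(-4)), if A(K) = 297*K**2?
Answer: -1655/171072 ≈ -0.0096743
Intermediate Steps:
-1655/A(6*(-4)) = -1655/(297*(6*(-4))**2) = -1655/(297*(-24)**2) = -1655/(297*576) = -1655/171072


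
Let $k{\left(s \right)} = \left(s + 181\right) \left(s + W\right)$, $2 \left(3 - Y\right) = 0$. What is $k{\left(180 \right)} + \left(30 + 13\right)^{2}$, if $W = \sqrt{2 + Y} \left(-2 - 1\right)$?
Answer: $66829 - 1083 \sqrt{5} \approx 64407.0$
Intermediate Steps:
$Y = 3$ ($Y = 3 - 0 = 3 + 0 = 3$)
$W = - 3 \sqrt{5}$ ($W = \sqrt{2 + 3} \left(-2 - 1\right) = \sqrt{5} \left(-3\right) = - 3 \sqrt{5} \approx -6.7082$)
$k{\left(s \right)} = \left(181 + s\right) \left(s - 3 \sqrt{5}\right)$ ($k{\left(s \right)} = \left(s + 181\right) \left(s - 3 \sqrt{5}\right) = \left(181 + s\right) \left(s - 3 \sqrt{5}\right)$)
$k{\left(180 \right)} + \left(30 + 13\right)^{2} = \left(180^{2} - 543 \sqrt{5} + 181 \cdot 180 - 540 \sqrt{5}\right) + \left(30 + 13\right)^{2} = \left(32400 - 543 \sqrt{5} + 32580 - 540 \sqrt{5}\right) + 43^{2} = \left(64980 - 1083 \sqrt{5}\right) + 1849 = 66829 - 1083 \sqrt{5}$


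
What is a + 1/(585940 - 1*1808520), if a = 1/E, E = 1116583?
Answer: 105997/1365112044140 ≈ 7.7647e-8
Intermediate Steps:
a = 1/1116583 ≈ 8.9559e-7
a + 1/(585940 - 1*1808520) = 1/1116583 + 1/(585940 - 1*1808520) = 1/1116583 + 1/(585940 - 1808520) = 1/1116583 + 1/(-1222580) = 1/1116583 - 1/1222580 = 105997/1365112044140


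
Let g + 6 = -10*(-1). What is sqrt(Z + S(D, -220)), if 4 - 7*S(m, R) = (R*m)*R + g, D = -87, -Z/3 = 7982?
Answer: 3*sqrt(3144694)/7 ≈ 760.00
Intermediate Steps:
g = 4 (g = -6 - 10*(-1) = -6 + 10 = 4)
Z = -23946 (Z = -3*7982 = -23946)
S(m, R) = -m*R**2/7 (S(m, R) = 4/7 - ((R*m)*R + 4)/7 = 4/7 - (m*R**2 + 4)/7 = 4/7 - (4 + m*R**2)/7 = 4/7 + (-4/7 - m*R**2/7) = -m*R**2/7)
sqrt(Z + S(D, -220)) = sqrt(-23946 - 1/7*(-87)*(-220)**2) = sqrt(-23946 - 1/7*(-87)*48400) = sqrt(-23946 + 4210800/7) = sqrt(4043178/7) = 3*sqrt(3144694)/7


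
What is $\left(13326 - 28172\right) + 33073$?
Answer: $18227$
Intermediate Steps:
$\left(13326 - 28172\right) + 33073 = -14846 + 33073 = 18227$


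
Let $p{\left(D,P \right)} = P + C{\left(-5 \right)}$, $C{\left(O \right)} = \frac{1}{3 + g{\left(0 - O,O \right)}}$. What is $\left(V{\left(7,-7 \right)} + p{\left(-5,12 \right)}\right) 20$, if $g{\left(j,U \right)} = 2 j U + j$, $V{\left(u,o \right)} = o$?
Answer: $\frac{2090}{21} \approx 99.524$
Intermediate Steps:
$g{\left(j,U \right)} = j + 2 U j$ ($g{\left(j,U \right)} = 2 U j + j = j + 2 U j$)
$C{\left(O \right)} = \frac{1}{3 - O \left(1 + 2 O\right)}$ ($C{\left(O \right)} = \frac{1}{3 + \left(0 - O\right) \left(1 + 2 O\right)} = \frac{1}{3 + - O \left(1 + 2 O\right)} = \frac{1}{3 - O \left(1 + 2 O\right)}$)
$p{\left(D,P \right)} = - \frac{1}{42} + P$ ($p{\left(D,P \right)} = P + \frac{1}{3 - - 5 \left(1 + 2 \left(-5\right)\right)} = P + \frac{1}{3 - - 5 \left(1 - 10\right)} = P + \frac{1}{3 - \left(-5\right) \left(-9\right)} = P + \frac{1}{3 - 45} = P + \frac{1}{-42} = P - \frac{1}{42} = - \frac{1}{42} + P$)
$\left(V{\left(7,-7 \right)} + p{\left(-5,12 \right)}\right) 20 = \left(-7 + \left(- \frac{1}{42} + 12\right)\right) 20 = \left(-7 + \frac{503}{42}\right) 20 = \frac{209}{42} \cdot 20 = \frac{2090}{21}$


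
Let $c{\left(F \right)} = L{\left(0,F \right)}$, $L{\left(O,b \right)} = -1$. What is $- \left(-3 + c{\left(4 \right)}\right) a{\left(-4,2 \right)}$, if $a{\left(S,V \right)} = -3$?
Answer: $-12$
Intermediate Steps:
$c{\left(F \right)} = -1$
$- \left(-3 + c{\left(4 \right)}\right) a{\left(-4,2 \right)} = - \left(-3 - 1\right) \left(-3\right) = - \left(-4\right) \left(-3\right) = \left(-1\right) 12 = -12$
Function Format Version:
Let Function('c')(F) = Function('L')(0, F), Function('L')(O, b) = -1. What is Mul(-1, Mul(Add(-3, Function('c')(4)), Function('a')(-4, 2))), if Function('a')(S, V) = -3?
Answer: -12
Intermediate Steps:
Function('c')(F) = -1
Mul(-1, Mul(Add(-3, Function('c')(4)), Function('a')(-4, 2))) = Mul(-1, Mul(Add(-3, -1), -3)) = Mul(-1, Mul(-4, -3)) = Mul(-1, 12) = -12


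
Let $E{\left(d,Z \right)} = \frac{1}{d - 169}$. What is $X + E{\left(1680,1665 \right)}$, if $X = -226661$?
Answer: $- \frac{342484770}{1511} \approx -2.2666 \cdot 10^{5}$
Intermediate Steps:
$E{\left(d,Z \right)} = \frac{1}{-169 + d}$
$X + E{\left(1680,1665 \right)} = -226661 + \frac{1}{-169 + 1680} = -226661 + \frac{1}{1511} = - \frac{342484770}{1511}$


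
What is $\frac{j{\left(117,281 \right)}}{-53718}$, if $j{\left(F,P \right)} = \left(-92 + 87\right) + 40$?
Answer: $- \frac{5}{7674} \approx -0.00065155$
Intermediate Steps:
$j{\left(F,P \right)} = 35$ ($j{\left(F,P \right)} = -5 + 40 = 35$)
$\frac{j{\left(117,281 \right)}}{-53718} = \frac{35}{-53718} = 35 \left(- \frac{1}{53718}\right) = - \frac{5}{7674}$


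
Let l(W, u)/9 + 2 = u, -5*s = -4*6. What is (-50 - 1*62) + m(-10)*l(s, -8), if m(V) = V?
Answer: 788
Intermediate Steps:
s = 24/5 (s = -(-4)*6/5 = -⅕*(-24) = 24/5 ≈ 4.8000)
l(W, u) = -18 + 9*u
(-50 - 1*62) + m(-10)*l(s, -8) = (-50 - 1*62) - 10*(-18 + 9*(-8)) = (-50 - 62) - 10*(-18 - 72) = -112 - 10*(-90) = -112 + 900 = 788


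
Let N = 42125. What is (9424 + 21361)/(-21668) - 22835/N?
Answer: -358321381/182552900 ≈ -1.9628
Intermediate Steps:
(9424 + 21361)/(-21668) - 22835/N = (9424 + 21361)/(-21668) - 22835/42125 = 30785*(-1/21668) - 22835*1/42125 = -30785/21668 - 4567/8425 = -358321381/182552900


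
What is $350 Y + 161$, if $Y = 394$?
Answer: $138061$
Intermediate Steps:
$350 Y + 161 = 350 \cdot 394 + 161 = 137900 + 161 = 138061$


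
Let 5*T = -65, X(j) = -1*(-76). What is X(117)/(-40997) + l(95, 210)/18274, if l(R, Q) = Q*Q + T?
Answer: 1806045915/749179178 ≈ 2.4107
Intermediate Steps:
X(j) = 76
T = -13 (T = (1/5)*(-65) = -13)
l(R, Q) = -13 + Q**2 (l(R, Q) = Q*Q - 13 = Q**2 - 13 = -13 + Q**2)
X(117)/(-40997) + l(95, 210)/18274 = 76/(-40997) + (-13 + 210**2)/18274 = 76*(-1/40997) + (-13 + 44100)*(1/18274) = -76/40997 + 44087*(1/18274) = -76/40997 + 44087/18274 = 1806045915/749179178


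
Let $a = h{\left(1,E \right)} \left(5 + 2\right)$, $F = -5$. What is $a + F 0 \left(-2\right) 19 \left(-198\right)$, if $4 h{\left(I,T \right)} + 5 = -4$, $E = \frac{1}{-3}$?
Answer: $- \frac{63}{4} \approx -15.75$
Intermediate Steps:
$E = - \frac{1}{3} \approx -0.33333$
$h{\left(I,T \right)} = - \frac{9}{4}$ ($h{\left(I,T \right)} = - \frac{5}{4} + \frac{1}{4} \left(-4\right) = - \frac{5}{4} - 1 = - \frac{9}{4}$)
$a = - \frac{63}{4}$ ($a = - \frac{9 \left(5 + 2\right)}{4} = \left(- \frac{9}{4}\right) 7 = - \frac{63}{4} \approx -15.75$)
$a + F 0 \left(-2\right) 19 \left(-198\right) = - \frac{63}{4} + \left(-5\right) 0 \left(-2\right) 19 \left(-198\right) = - \frac{63}{4} + 0 \left(-2\right) 19 \left(-198\right) = - \frac{63}{4} + 0 \cdot 19 \left(-198\right) = - \frac{63}{4} + 0 \left(-198\right) = - \frac{63}{4} + 0 = - \frac{63}{4}$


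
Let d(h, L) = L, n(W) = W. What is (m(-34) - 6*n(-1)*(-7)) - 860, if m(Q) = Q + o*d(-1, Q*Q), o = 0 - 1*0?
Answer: -936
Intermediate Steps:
o = 0 (o = 0 + 0 = 0)
m(Q) = Q (m(Q) = Q + 0*(Q*Q) = Q + 0*Q² = Q + 0 = Q)
(m(-34) - 6*n(-1)*(-7)) - 860 = (-34 - 6*(-1)*(-7)) - 860 = (-34 + 6*(-7)) - 860 = (-34 - 42) - 860 = -76 - 860 = -936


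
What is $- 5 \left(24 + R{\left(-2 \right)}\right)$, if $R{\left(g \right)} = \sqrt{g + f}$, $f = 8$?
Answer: $-120 - 5 \sqrt{6} \approx -132.25$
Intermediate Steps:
$R{\left(g \right)} = \sqrt{8 + g}$ ($R{\left(g \right)} = \sqrt{g + 8} = \sqrt{8 + g}$)
$- 5 \left(24 + R{\left(-2 \right)}\right) = - 5 \left(24 + \sqrt{8 - 2}\right) = - 5 \left(24 + \sqrt{6}\right) = -120 - 5 \sqrt{6}$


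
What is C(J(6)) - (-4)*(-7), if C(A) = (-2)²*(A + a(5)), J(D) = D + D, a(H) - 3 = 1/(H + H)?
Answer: 162/5 ≈ 32.400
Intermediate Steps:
a(H) = 3 + 1/(2*H) (a(H) = 3 + 1/(H + H) = 3 + 1/(2*H))
J(D) = 2*D
C(A) = 62/5 + 4*A (C(A) = (-2)²*(A + (3 + (½)/5)) = 4*(A + (3 + (½)*(⅕))) = 4*(A + (3 + ⅒)) = 4*(A + 31/10) = 4*(31/10 + A) = 62/5 + 4*A)
C(J(6)) - (-4)*(-7) = (62/5 + 4*(2*6)) - (-4)*(-7) = (62/5 + 4*12) - 1*28 = (62/5 + 48) - 28 = 302/5 - 28 = 162/5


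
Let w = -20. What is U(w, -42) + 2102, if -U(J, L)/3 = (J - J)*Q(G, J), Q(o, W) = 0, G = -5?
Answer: 2102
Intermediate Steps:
U(J, L) = 0 (U(J, L) = -3*(J - J)*0 = -0*0 = -3*0 = 0)
U(w, -42) + 2102 = 0 + 2102 = 2102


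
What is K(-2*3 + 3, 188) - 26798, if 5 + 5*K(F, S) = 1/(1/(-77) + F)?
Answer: -31086917/1160 ≈ -26799.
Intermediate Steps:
K(F, S) = -1 + 1/(5*(-1/77 + F)) (K(F, S) = -1 + 1/(5*(1/(-77) + F)) = -1 + 1/(5*(-1/77 + F)))
K(-2*3 + 3, 188) - 26798 = (82 - 385*(-2*3 + 3))/(5*(-1 + 77*(-2*3 + 3))) - 26798 = (82 - 385*(-6 + 3))/(5*(-1 + 77*(-6 + 3))) - 26798 = (82 - 385*(-3))/(5*(-1 + 77*(-3))) - 26798 = (82 + 1155)/(5*(-1 - 231)) - 26798 = (⅕)*1237/(-232) - 26798 = (⅕)*(-1/232)*1237 - 26798 = -1237/1160 - 26798 = -31086917/1160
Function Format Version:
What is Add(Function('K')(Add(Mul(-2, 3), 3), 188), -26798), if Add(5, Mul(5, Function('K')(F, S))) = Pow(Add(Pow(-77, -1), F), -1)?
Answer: Rational(-31086917, 1160) ≈ -26799.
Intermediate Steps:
Function('K')(F, S) = Add(-1, Mul(Rational(1, 5), Pow(Add(Rational(-1, 77), F), -1))) (Function('K')(F, S) = Add(-1, Mul(Rational(1, 5), Pow(Add(Pow(-77, -1), F), -1))) = Add(-1, Mul(Rational(1, 5), Pow(Add(Rational(-1, 77), F), -1))))
Add(Function('K')(Add(Mul(-2, 3), 3), 188), -26798) = Add(Mul(Rational(1, 5), Pow(Add(-1, Mul(77, Add(Mul(-2, 3), 3))), -1), Add(82, Mul(-385, Add(Mul(-2, 3), 3)))), -26798) = Add(Mul(Rational(1, 5), Pow(Add(-1, Mul(77, Add(-6, 3))), -1), Add(82, Mul(-385, Add(-6, 3)))), -26798) = Add(Mul(Rational(1, 5), Pow(Add(-1, Mul(77, -3)), -1), Add(82, Mul(-385, -3))), -26798) = Add(Mul(Rational(1, 5), Pow(Add(-1, -231), -1), Add(82, 1155)), -26798) = Add(Mul(Rational(1, 5), Pow(-232, -1), 1237), -26798) = Add(Mul(Rational(1, 5), Rational(-1, 232), 1237), -26798) = Add(Rational(-1237, 1160), -26798) = Rational(-31086917, 1160)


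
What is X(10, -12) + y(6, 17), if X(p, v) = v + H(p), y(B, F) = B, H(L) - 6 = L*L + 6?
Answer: 106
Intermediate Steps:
H(L) = 12 + L² (H(L) = 6 + (L*L + 6) = 6 + (L² + 6) = 6 + (6 + L²) = 12 + L²)
X(p, v) = 12 + v + p² (X(p, v) = v + (12 + p²) = 12 + v + p²)
X(10, -12) + y(6, 17) = (12 - 12 + 10²) + 6 = (12 - 12 + 100) + 6 = 100 + 6 = 106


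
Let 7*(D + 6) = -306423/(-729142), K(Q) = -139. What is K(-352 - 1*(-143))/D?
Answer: 709455166/30317541 ≈ 23.401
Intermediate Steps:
D = -30317541/5103994 (D = -6 + (-306423/(-729142))/7 = -6 + (-306423*(-1/729142))/7 = -6 + (⅐)*(306423/729142) = -6 + 306423/5103994 = -30317541/5103994 ≈ -5.9400)
K(-352 - 1*(-143))/D = -139/(-30317541/5103994) = -139*(-5103994/30317541) = 709455166/30317541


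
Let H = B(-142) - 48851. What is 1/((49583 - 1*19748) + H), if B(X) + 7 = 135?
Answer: -1/18888 ≈ -5.2944e-5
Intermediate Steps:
B(X) = 128 (B(X) = -7 + 135 = 128)
H = -48723 (H = 128 - 48851 = -48723)
1/((49583 - 1*19748) + H) = 1/((49583 - 1*19748) - 48723) = 1/((49583 - 19748) - 48723) = 1/(29835 - 48723) = 1/(-18888) = -1/18888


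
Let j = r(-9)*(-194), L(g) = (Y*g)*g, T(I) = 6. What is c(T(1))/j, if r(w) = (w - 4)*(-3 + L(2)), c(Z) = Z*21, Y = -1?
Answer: -9/1261 ≈ -0.0071372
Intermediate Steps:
c(Z) = 21*Z
L(g) = -g**2 (L(g) = (-g)*g = -g**2)
r(w) = 28 - 7*w (r(w) = (w - 4)*(-3 - 1*2**2) = (-4 + w)*(-3 - 1*4) = (-4 + w)*(-3 - 4) = (-4 + w)*(-7) = 28 - 7*w)
j = -17654 (j = (28 - 7*(-9))*(-194) = (28 + 63)*(-194) = 91*(-194) = -17654)
c(T(1))/j = (21*6)/(-17654) = 126*(-1/17654) = -9/1261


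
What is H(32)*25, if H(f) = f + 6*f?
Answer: 5600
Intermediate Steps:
H(f) = 7*f
H(32)*25 = (7*32)*25 = 224*25 = 5600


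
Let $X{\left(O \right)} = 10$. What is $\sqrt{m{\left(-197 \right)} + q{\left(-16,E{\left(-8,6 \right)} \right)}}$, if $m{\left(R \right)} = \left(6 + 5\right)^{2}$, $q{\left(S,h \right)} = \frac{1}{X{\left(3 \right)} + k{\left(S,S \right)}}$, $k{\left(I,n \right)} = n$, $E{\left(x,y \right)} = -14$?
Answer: $\frac{5 \sqrt{174}}{6} \approx 10.992$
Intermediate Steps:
$q{\left(S,h \right)} = \frac{1}{10 + S}$
$m{\left(R \right)} = 121$ ($m{\left(R \right)} = 11^{2} = 121$)
$\sqrt{m{\left(-197 \right)} + q{\left(-16,E{\left(-8,6 \right)} \right)}} = \sqrt{121 + \frac{1}{10 - 16}} = \sqrt{121 + \frac{1}{-6}} = \sqrt{121 - \frac{1}{6}} = \sqrt{\frac{725}{6}} = \frac{5 \sqrt{174}}{6}$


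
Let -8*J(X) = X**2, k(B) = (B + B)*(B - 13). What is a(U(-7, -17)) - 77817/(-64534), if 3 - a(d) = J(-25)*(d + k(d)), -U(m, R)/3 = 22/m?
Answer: -28590196563/6324332 ≈ -4520.7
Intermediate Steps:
U(m, R) = -66/m
k(B) = 2*B*(-13 + B) (k(B) = (2*B)*(-13 + B) = 2*B*(-13 + B))
J(X) = -X**2/8
a(d) = 3 + 625*d/8 + 625*d*(-13 + d)/4 (a(d) = 3 - (-1/8*(-25)**2)*(d + 2*d*(-13 + d)) = 3 - (-1/8*625)*(d + 2*d*(-13 + d)) = 3 - (-625)*(d + 2*d*(-13 + d))/8 = 3 - (-625*d/8 - 625*d*(-13 + d)/4) = 3 + (625*d/8 + 625*d*(-13 + d)/4) = 3 + 625*d/8 + 625*d*(-13 + d)/4)
a(U(-7, -17)) - 77817/(-64534) = (3 - (-515625)/(4*(-7)) + 625*(-66/(-7))**2/4) - 77817/(-64534) = (3 - (-515625)*(-1)/(4*7) + 625*(-66*(-1/7))**2/4) - 77817*(-1)/64534 = (3 - 15625/8*66/7 + 625*(66/7)**2/4) - 1*(-77817/64534) = (3 - 515625/28 + (625/4)*(4356/49)) + 77817/64534 = (3 - 515625/28 + 680625/49) + 77817/64534 = -886287/196 + 77817/64534 = -28590196563/6324332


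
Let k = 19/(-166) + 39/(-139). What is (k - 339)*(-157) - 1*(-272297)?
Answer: 7512479535/23074 ≈ 3.2558e+5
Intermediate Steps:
k = -9115/23074 (k = 19*(-1/166) + 39*(-1/139) = -19/166 - 39/139 = -9115/23074 ≈ -0.39503)
(k - 339)*(-157) - 1*(-272297) = (-9115/23074 - 339)*(-157) - 1*(-272297) = -7831201/23074*(-157) + 272297 = 1229498557/23074 + 272297 = 7512479535/23074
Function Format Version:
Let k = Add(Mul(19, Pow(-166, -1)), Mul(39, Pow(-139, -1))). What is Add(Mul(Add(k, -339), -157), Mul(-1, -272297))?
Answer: Rational(7512479535, 23074) ≈ 3.2558e+5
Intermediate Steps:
k = Rational(-9115, 23074) (k = Add(Mul(19, Rational(-1, 166)), Mul(39, Rational(-1, 139))) = Add(Rational(-19, 166), Rational(-39, 139)) = Rational(-9115, 23074) ≈ -0.39503)
Add(Mul(Add(k, -339), -157), Mul(-1, -272297)) = Add(Mul(Add(Rational(-9115, 23074), -339), -157), Mul(-1, -272297)) = Add(Mul(Rational(-7831201, 23074), -157), 272297) = Add(Rational(1229498557, 23074), 272297) = Rational(7512479535, 23074)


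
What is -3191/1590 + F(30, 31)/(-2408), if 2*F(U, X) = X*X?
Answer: -8447923/3828720 ≈ -2.2065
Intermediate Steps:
F(U, X) = X**2/2 (F(U, X) = (X*X)/2 = X**2/2)
-3191/1590 + F(30, 31)/(-2408) = -3191/1590 + ((1/2)*31**2)/(-2408) = -3191*1/1590 + ((1/2)*961)*(-1/2408) = -3191/1590 + (961/2)*(-1/2408) = -3191/1590 - 961/4816 = -8447923/3828720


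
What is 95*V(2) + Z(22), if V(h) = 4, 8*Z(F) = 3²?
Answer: 3049/8 ≈ 381.13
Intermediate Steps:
Z(F) = 9/8 (Z(F) = (⅛)*3² = (⅛)*9 = 9/8)
95*V(2) + Z(22) = 95*4 + 9/8 = 380 + 9/8 = 3049/8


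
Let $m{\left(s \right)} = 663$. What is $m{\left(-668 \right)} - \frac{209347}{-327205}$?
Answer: $\frac{217146262}{327205} \approx 663.64$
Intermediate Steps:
$m{\left(-668 \right)} - \frac{209347}{-327205} = 663 - \frac{209347}{-327205} = 663 - 209347 \left(- \frac{1}{327205}\right) = 663 - - \frac{209347}{327205} = 663 + \frac{209347}{327205} = \frac{217146262}{327205}$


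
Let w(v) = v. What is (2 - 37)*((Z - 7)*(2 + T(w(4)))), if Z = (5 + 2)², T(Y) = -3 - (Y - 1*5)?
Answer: 0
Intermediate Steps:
T(Y) = 2 - Y (T(Y) = -3 - (Y - 5) = -3 - (-5 + Y) = -3 + (5 - Y) = 2 - Y)
Z = 49 (Z = 7² = 49)
(2 - 37)*((Z - 7)*(2 + T(w(4)))) = (2 - 37)*((49 - 7)*(2 + (2 - 1*4))) = -1470*(2 + (2 - 4)) = -1470*(2 - 2) = -1470*0 = -35*0 = 0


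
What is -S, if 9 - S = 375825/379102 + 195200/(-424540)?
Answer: -68147181631/8047198154 ≈ -8.4684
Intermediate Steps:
S = 68147181631/8047198154 (S = 9 - (375825/379102 + 195200/(-424540)) = 9 - (375825*(1/379102) + 195200*(-1/424540)) = 9 - (375825/379102 - 9760/21227) = 9 - 1*4277601755/8047198154 = 9 - 4277601755/8047198154 = 68147181631/8047198154 ≈ 8.4684)
-S = -1*68147181631/8047198154 = -68147181631/8047198154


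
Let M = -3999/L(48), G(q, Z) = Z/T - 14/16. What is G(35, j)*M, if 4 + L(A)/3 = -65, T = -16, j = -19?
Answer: 6665/1104 ≈ 6.0371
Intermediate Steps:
L(A) = -207 (L(A) = -12 + 3*(-65) = -12 - 195 = -207)
G(q, Z) = -7/8 - Z/16 (G(q, Z) = Z/(-16) - 14/16 = Z*(-1/16) - 14*1/16 = -Z/16 - 7/8 = -7/8 - Z/16)
M = 1333/69 (M = -3999/(-207) = -3999*(-1/207) = 1333/69 ≈ 19.319)
G(35, j)*M = (-7/8 - 1/16*(-19))*(1333/69) = (-7/8 + 19/16)*(1333/69) = (5/16)*(1333/69) = 6665/1104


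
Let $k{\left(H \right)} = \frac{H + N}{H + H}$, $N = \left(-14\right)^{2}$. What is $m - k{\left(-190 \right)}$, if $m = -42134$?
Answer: $- \frac{8005457}{190} \approx -42134.0$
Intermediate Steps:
$N = 196$
$k{\left(H \right)} = \frac{196 + H}{2 H}$ ($k{\left(H \right)} = \frac{H + 196}{H + H} = \frac{196 + H}{2 H}$)
$m - k{\left(-190 \right)} = -42134 - \frac{196 - 190}{2 \left(-190\right)} = -42134 - \frac{1}{2} \left(- \frac{1}{190}\right) 6 = -42134 - - \frac{3}{190} = -42134 + \frac{3}{190} = - \frac{8005457}{190}$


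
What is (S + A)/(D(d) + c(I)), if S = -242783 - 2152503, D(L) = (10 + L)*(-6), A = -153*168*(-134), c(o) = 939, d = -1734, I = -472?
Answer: 1049050/11283 ≈ 92.976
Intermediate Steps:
A = 3444336 (A = -25704*(-134) = 3444336)
D(L) = -60 - 6*L
S = -2395286
(S + A)/(D(d) + c(I)) = (-2395286 + 3444336)/((-60 - 6*(-1734)) + 939) = 1049050/((-60 + 10404) + 939) = 1049050/(10344 + 939) = 1049050/11283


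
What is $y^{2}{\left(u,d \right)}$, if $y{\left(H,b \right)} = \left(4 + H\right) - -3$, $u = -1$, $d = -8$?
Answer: $36$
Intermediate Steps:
$y{\left(H,b \right)} = 7 + H$ ($y{\left(H,b \right)} = \left(4 + H\right) + 3 = 7 + H$)
$y^{2}{\left(u,d \right)} = \left(7 - 1\right)^{2} = 6^{2} = 36$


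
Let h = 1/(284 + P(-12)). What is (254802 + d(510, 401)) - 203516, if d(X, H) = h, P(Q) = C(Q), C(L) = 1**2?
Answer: 14616511/285 ≈ 51286.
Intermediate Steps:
C(L) = 1
P(Q) = 1
h = 1/285 (h = 1/(284 + 1) = 1/285 ≈ 0.0035088)
d(X, H) = 1/285
(254802 + d(510, 401)) - 203516 = (254802 + 1/285) - 203516 = 72618571/285 - 203516 = 14616511/285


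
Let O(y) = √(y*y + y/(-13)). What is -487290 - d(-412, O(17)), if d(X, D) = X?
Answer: -486878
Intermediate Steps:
O(y) = √(y² - y/13) (O(y) = √(y² + y*(-1/13)) = √(y² - y/13))
-487290 - d(-412, O(17)) = -487290 - 1*(-412) = -487290 + 412 = -486878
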